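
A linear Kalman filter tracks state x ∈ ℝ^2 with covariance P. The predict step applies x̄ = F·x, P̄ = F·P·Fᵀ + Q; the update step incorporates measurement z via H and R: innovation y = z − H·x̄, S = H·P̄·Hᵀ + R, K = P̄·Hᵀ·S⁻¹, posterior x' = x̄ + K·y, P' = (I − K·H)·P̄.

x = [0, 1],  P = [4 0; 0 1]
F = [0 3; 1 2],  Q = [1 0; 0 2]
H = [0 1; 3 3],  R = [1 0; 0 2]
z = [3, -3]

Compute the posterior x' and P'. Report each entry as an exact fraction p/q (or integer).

x' = [-1113/443, 752/443]
P' = [362/443 -282/443; -282/443 298/443]

x̄ = F·x = [3, 2]
P̄ = F·P·Fᵀ + Q = [10 6; 6 10]
y = z − H·x̄ = [1, -18]
S = H·P̄·Hᵀ + R = [11 48; 48 290]
K = P̄·Hᵀ·S⁻¹ = [-282/443 120/443; 298/443 24/443]
x' = x̄ + K·y = [-1113/443, 752/443]
P' = (I − K·H)·P̄ = [362/443 -282/443; -282/443 298/443]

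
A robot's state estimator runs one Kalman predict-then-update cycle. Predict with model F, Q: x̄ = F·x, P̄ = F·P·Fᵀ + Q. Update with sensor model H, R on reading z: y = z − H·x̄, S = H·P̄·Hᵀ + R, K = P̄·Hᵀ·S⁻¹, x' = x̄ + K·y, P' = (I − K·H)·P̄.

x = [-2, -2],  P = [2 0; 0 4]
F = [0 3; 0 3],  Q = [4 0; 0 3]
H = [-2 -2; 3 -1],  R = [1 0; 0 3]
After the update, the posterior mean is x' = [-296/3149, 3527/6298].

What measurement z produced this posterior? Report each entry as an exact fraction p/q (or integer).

z = [-1, -1]

x̄ = F·x = [-6, -6]
P̄ = F·P·Fᵀ + Q = [40 36; 36 39]
S = H·P̄·Hᵀ + R = [605 -306; -306 186]
K = P̄·Hᵀ·S⁻¹ = [-428/3149 718/3149; -1131/3149 -1385/6298]
x' − x̄ = [18598/3149, 41315/6298] = K·y
y = (KᵀK)⁻¹·Kᵀ·(x' − x̄) = [-25, 11]
z = y + H·x̄ = [-25, 11] + [24, -12] = [-1, -1]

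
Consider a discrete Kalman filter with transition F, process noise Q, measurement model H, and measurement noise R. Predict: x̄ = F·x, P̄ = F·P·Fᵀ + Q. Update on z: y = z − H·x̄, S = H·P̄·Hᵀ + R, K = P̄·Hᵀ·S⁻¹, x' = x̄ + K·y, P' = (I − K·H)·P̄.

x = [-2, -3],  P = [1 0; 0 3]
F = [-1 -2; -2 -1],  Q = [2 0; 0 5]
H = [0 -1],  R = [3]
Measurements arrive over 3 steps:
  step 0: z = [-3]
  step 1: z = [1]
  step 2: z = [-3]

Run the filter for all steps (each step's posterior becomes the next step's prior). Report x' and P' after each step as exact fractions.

step 0: x' = [88/15, 19/5], P' = [161/15 8/5; 8/5 12/5]
step 1: x' = [-1149/224, -775/448], P' = [2033/224 771/448; 771/448 2553/896]
step 2: x' = [154472/48417, 56471/16139], P' = [477583/48417 29080/16139; 29080/16139 45729/16139]

step 0: x̄ = F·x = [8, 7]
step 0: P̄ = F·P·Fᵀ + Q = [15 8; 8 12]
step 0: y = z − H·x̄ = [4]
step 0: S = H·P̄·Hᵀ + R = [15]
step 0: K = P̄·Hᵀ·S⁻¹ = [-8/15; -4/5]
step 0: x' = x̄ + K·y = [88/15, 19/5]
step 0: P' = (I − K·H)·P̄ = [161/15 8/5; 8/5 12/5]
step 1: x̄ = F·x = [-202/15, -233/15]
step 1: P̄ = F·P·Fᵀ + Q = [431/15 514/15; 514/15 851/15]
step 1: y = z − H·x̄ = [-218/15]
step 1: S = H·P̄·Hᵀ + R = [896/15]
step 1: K = P̄·Hᵀ·S⁻¹ = [-257/448; -851/896]
step 1: x' = x̄ + K·y = [-1149/224, -775/448]
step 1: P' = (I − K·H)·P̄ = [2033/224 771/448; 771/448 2553/896]
step 2: x̄ = F·x = [481/56, 5371/448]
step 2: P̄ = F·P·Fᵀ + Q = [411/14 3635/112; 3635/112 45729/896]
step 2: y = z − H·x̄ = [4027/448]
step 2: S = H·P̄·Hᵀ + R = [48417/896]
step 2: K = P̄·Hᵀ·S⁻¹ = [-29080/48417; -15243/16139]
step 2: x' = x̄ + K·y = [154472/48417, 56471/16139]
step 2: P' = (I − K·H)·P̄ = [477583/48417 29080/16139; 29080/16139 45729/16139]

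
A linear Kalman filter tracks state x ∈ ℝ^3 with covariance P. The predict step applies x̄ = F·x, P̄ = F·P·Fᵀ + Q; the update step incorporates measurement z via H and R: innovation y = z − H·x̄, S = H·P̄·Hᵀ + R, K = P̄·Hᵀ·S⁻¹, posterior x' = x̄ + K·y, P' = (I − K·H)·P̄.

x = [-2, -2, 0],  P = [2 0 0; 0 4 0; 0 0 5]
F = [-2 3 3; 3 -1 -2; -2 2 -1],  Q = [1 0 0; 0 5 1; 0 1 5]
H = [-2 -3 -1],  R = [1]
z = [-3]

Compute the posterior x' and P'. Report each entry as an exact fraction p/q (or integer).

x' = [297/184, -35/23, 779/184]
P' = [15335/184 -1347/23 1693/184; -1347/23 1009/23 -330/23; 1693/184 -330/23 4575/184]

x̄ = F·x = [-2, -4, 0]
P̄ = F·P·Fᵀ + Q = [90 -54 17; -54 47 -9; 17 -9 34]
y = z − H·x̄ = [-19]
S = H·P̄·Hᵀ + R = [184]
K = P̄·Hᵀ·S⁻¹ = [-35/184; -3/23; -41/184]
x' = x̄ + K·y = [297/184, -35/23, 779/184]
P' = (I − K·H)·P̄ = [15335/184 -1347/23 1693/184; -1347/23 1009/23 -330/23; 1693/184 -330/23 4575/184]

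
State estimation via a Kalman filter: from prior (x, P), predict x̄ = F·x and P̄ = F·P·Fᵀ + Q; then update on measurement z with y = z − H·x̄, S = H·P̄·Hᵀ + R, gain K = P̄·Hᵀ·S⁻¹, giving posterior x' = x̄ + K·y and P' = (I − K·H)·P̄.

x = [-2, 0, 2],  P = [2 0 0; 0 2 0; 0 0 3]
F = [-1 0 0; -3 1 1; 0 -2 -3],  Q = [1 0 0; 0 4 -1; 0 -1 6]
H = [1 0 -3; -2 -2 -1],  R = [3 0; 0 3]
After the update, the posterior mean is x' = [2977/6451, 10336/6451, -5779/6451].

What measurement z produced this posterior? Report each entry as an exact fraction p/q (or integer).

x̄ = F·x = [2, 8, -6]
P̄ = F·P·Fᵀ + Q = [3 6 0; 6 27 -14; 0 -14 41]
S = H·P̄·Hᵀ + R = [375 21; 21 156]
K = P̄·Hᵀ·S⁻¹ = [94/6451 -757/6451; 2860/19353 -6836/19353; -6305/19353 -764/19353]
x' − x̄ = [-9925/6451, -41272/6451, 32927/6451] = K·y
y = (KᵀK)⁻¹·Kᵀ·(x' − x̄) = [-17, 11]
z = y + H·x̄ = [-17, 11] + [20, -14] = [3, -3]

z = [3, -3]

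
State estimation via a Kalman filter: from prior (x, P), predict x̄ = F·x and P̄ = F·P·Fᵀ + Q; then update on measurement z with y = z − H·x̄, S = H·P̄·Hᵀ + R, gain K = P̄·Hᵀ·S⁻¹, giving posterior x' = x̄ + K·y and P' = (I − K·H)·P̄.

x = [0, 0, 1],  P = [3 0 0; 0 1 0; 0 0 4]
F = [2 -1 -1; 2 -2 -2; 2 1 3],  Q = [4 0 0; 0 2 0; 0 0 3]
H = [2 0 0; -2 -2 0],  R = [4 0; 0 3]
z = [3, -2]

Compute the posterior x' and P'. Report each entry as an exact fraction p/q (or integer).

x' = [3527/2764, -323/1382, 10013/2764]
P' = [983/1382 -427/691 2181/1382; -427/691 856/691 -1521/691; 2181/1382 -1521/691 56825/1382]

x̄ = F·x = [-1, -2, 3]
P̄ = F·P·Fᵀ + Q = [21 22 -1; 22 34 -14; -1 -14 52]
y = z − H·x̄ = [5, -8]
S = H·P̄·Hᵀ + R = [88 -172; -172 399]
K = P̄·Hᵀ·S⁻¹ = [983/2764 -43/691; -427/1382 -286/691; 2181/2764 287/691]
x' = x̄ + K·y = [3527/2764, -323/1382, 10013/2764]
P' = (I − K·H)·P̄ = [983/1382 -427/691 2181/1382; -427/691 856/691 -1521/691; 2181/1382 -1521/691 56825/1382]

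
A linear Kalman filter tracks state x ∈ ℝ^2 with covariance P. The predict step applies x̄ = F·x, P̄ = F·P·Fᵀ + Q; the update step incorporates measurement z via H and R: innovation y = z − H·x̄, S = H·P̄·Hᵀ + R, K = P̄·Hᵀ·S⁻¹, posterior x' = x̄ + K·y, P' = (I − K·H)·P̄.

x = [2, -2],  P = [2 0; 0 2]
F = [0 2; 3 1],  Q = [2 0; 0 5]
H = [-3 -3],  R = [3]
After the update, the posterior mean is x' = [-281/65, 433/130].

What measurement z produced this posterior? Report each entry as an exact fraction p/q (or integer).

x̄ = F·x = [-4, 4]
P̄ = F·P·Fᵀ + Q = [10 4; 4 25]
S = H·P̄·Hᵀ + R = [390]
K = P̄·Hᵀ·S⁻¹ = [-7/65; -29/130]
x' − x̄ = [-21/65, -87/130] = K·y
y = (KᵀK)⁻¹·Kᵀ·(x' − x̄) = [3]
z = y + H·x̄ = [3] + [0] = [3]

z = [3]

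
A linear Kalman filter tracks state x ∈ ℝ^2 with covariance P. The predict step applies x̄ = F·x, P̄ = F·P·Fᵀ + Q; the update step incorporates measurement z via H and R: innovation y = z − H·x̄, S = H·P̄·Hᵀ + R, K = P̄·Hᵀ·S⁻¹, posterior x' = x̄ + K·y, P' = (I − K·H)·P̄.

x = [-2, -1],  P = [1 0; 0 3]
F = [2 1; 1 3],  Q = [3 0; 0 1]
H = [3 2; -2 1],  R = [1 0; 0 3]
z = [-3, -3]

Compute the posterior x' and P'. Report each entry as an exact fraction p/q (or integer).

x' = [1843/9323, -17005/9323]
P' = [2227/9323 -2671/9323; -2671/9323 5326/9323]

x̄ = F·x = [-5, -5]
P̄ = F·P·Fᵀ + Q = [10 11; 11 29]
y = z − H·x̄ = [22, -8]
S = H·P̄·Hᵀ + R = [339 -13; -13 28]
K = P̄·Hᵀ·S⁻¹ = [1339/9323 -2375/9323; 2639/9323 3556/9323]
x' = x̄ + K·y = [1843/9323, -17005/9323]
P' = (I − K·H)·P̄ = [2227/9323 -2671/9323; -2671/9323 5326/9323]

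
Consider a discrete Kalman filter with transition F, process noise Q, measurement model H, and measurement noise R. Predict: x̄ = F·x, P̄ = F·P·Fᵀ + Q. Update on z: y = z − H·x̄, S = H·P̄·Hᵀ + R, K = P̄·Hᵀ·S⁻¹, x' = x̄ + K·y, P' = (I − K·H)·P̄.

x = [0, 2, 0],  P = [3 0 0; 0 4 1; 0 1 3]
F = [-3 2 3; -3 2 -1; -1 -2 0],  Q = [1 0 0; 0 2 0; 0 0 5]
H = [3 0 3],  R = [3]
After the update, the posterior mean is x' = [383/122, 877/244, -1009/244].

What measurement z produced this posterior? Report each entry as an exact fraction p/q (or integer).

z = [-3]

x̄ = F·x = [4, 4, -4]
P̄ = F·P·Fᵀ + Q = [83 38 -13; 38 44 -5; -13 -5 24]
S = H·P̄·Hᵀ + R = [732]
K = P̄·Hᵀ·S⁻¹ = [35/122; 33/244; 11/244]
x' − x̄ = [-105/122, -99/244, -33/244] = K·y
y = (KᵀK)⁻¹·Kᵀ·(x' − x̄) = [-3]
z = y + H·x̄ = [-3] + [0] = [-3]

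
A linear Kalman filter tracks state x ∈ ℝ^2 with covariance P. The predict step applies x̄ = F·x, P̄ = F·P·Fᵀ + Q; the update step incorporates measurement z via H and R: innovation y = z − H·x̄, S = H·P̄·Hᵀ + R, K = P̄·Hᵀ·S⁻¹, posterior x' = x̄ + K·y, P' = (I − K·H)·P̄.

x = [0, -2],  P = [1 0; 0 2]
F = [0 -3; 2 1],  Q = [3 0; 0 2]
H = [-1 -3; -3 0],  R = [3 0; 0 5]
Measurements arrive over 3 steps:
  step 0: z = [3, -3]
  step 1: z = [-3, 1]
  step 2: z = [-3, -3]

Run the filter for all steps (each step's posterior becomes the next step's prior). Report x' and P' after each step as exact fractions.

step 0: x̄ = F·x = [6, -2]
step 0: P̄ = F·P·Fᵀ + Q = [21 -6; -6 8]
step 0: y = z − H·x̄ = [3, 15]
step 0: S = H·P̄·Hᵀ + R = [60 9; 9 194]
step 0: K = P̄·Hᵀ·S⁻¹ = [-5/3853 -1251/3853; -1218/3853 414/3853]
step 0: x' = x̄ + K·y = [4338/3853, -5150/3853]
step 0: P' = (I − K·H)·P̄ = [2085/3853 -690/3853; -690/3853 1448/3853]
step 1: x̄ = F·x = [15450/3853, 3526/3853]
step 1: P̄ = F·P·Fᵀ + Q = [24591/3853 -204/3853; -204/3853 14734/3853]
step 1: y = z − H·x̄ = [14469/3853, 50203/3853]
step 1: S = H·P̄·Hᵀ + R = [167532/3853 71937/3853; 71937/3853 240584/3853]
step 1: K = P̄·Hᵀ·S⁻¹ = [-39965/3039241 -920007/3039241; -919564/3039241 282690/3039241]
step 1: x' = x̄ + K·y = [49548/3039241, 3011440/3039241]
step 1: P' = (I − K·H)·P̄ = [1533345/3039241 -471150/3039241; -471150/3039241 1076614/3039241]
step 2: x̄ = F·x = [-9034320/3039241, 3110536/3039241]
step 2: P̄ = F·P·Fᵀ + Q = [18807249/3039241 -402942/3039241; -402942/3039241 11403876/3039241]
step 2: y = z − H·x̄ = [-8820435/3039241, -36220683/3039241]
step 2: S = H·P̄·Hᵀ + R = [128142204/3039241 52795269/3039241; 52795269/3039241 184461446/3039241]
step 2: K = P̄·Hᵀ·S⁻¹ = [-29330705/2286750301 -691059987/2286750301; -690986050/2286750301 212754906/2286750301]
step 2: x' = x̄ + K·y = [1523452836/2286750301, 1810217968/2286750301]
step 2: P' = (I − K·H)·P̄ = [1151766645/2286750301 -354591510/2286750301; -354591510/2286750301 809183220/2286750301]

step 0: x' = [4338/3853, -5150/3853], P' = [2085/3853 -690/3853; -690/3853 1448/3853]
step 1: x' = [49548/3039241, 3011440/3039241], P' = [1533345/3039241 -471150/3039241; -471150/3039241 1076614/3039241]
step 2: x' = [1523452836/2286750301, 1810217968/2286750301], P' = [1151766645/2286750301 -354591510/2286750301; -354591510/2286750301 809183220/2286750301]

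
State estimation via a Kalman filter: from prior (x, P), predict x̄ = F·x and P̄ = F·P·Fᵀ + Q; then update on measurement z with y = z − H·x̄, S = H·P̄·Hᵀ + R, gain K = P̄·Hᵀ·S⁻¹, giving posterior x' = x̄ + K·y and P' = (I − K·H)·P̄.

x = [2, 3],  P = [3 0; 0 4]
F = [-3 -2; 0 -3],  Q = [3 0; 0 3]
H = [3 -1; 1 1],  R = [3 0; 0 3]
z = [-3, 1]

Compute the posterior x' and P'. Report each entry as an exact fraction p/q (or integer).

x' = [-392/631, 7917/6941]
P' = [234/631 228/631; 228/631 12297/6941]

x̄ = F·x = [-12, -9]
P̄ = F·P·Fᵀ + Q = [46 24; 24 39]
y = z − H·x̄ = [24, 22]
S = H·P̄·Hᵀ + R = [312 147; 147 136]
K = P̄·Hᵀ·S⁻¹ = [158/631 154/631; -1591/6941 4935/6941]
x' = x̄ + K·y = [-392/631, 7917/6941]
P' = (I − K·H)·P̄ = [234/631 228/631; 228/631 12297/6941]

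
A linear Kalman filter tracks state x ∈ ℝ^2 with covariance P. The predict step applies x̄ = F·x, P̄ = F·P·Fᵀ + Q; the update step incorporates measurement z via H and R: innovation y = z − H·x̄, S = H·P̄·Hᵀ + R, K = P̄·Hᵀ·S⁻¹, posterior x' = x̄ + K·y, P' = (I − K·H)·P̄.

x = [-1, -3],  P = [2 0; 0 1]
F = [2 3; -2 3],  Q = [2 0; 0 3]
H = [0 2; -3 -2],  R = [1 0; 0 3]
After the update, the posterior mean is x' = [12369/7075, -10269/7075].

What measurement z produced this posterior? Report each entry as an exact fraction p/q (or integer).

x̄ = F·x = [-11, -7]
P̄ = F·P·Fᵀ + Q = [19 1; 1 20]
S = H·P̄·Hᵀ + R = [81 -86; -86 266]
K = P̄·Hᵀ·S⁻¹ = [-2271/7075 -4607/14150; 3471/7075 -43/14150]
x' − x̄ = [90194/7075, 39256/7075] = K·y
y = (KᵀK)⁻¹·Kᵀ·(x' − x̄) = [11, -50]
z = y + H·x̄ = [11, -50] + [-14, 47] = [-3, -3]

z = [-3, -3]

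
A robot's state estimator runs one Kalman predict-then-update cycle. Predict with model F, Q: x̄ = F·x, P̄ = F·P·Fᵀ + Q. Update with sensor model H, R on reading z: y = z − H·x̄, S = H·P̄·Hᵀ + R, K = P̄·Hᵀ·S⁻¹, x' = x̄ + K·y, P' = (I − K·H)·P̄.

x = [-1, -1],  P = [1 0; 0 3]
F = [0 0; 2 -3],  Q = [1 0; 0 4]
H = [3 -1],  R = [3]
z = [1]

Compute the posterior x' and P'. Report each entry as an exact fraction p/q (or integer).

x' = [6/47, -23/47]
P' = [38/47 105/47; 105/47 420/47]

x̄ = F·x = [0, 1]
P̄ = F·P·Fᵀ + Q = [1 0; 0 35]
y = z − H·x̄ = [2]
S = H·P̄·Hᵀ + R = [47]
K = P̄·Hᵀ·S⁻¹ = [3/47; -35/47]
x' = x̄ + K·y = [6/47, -23/47]
P' = (I − K·H)·P̄ = [38/47 105/47; 105/47 420/47]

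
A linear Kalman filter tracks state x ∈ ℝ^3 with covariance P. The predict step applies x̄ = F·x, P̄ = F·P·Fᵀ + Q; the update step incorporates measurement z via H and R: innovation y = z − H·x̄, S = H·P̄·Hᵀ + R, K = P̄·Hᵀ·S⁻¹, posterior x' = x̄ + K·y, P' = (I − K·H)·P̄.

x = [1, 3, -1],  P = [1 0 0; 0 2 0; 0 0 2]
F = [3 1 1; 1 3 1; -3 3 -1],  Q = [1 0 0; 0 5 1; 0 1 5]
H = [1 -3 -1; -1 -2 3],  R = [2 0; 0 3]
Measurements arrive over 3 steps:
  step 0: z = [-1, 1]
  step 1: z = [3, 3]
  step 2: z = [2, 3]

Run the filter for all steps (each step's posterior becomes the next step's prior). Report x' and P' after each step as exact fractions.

step 0: x' = [220273/99407, 5826/9037, 146472/99407], P' = [419242/99407 7748/9037 179716/99407; 7748/9037 3113/9037 3569/9037; 179716/99407 3569/9037 105299/99407]
step 1: x' = [-525774279/4692132908, -9987027819/9384265816, 2033292521/9384265816], P' = [8575270141/2346066454 3385639193/4692132908 6970598733/4692132908; 3385639193/4692132908 2921376985/9384265816 2989780605/9384265816; 6970598733/4692132908 2989780605/9384265816 8281469137/9384265816]
step 2: x' = [-427707370970839/190578381494849, -490482943492397/381156762989698, -232034696210593/381156762989698], P' = [691859548231554/190578381494849 136470833876595/190578381494849 281192280209413/190578381494849; 136470833876595/190578381494849 59099593258026/190578381494849 60292799982547/190578381494849; 281192280209413/190578381494849 60292799982547/190578381494849 167394731029944/190578381494849]

step 0: x̄ = F·x = [5, 9, 7]
step 0: P̄ = F·P·Fᵀ + Q = [14 11 -5; 11 26 14; -5 14 34]
step 0: y = z − H·x̄ = [28, 3]
step 0: S = H·P̄·Hᵀ + R = [312 -67; -67 333]
step 0: K = P̄·Hᵀ·S⁻¹ = [-8079/99407 -16850/99407; -2580/9037 -1089/9037; -21680/99407 19221/99407]
step 0: x' = x̄ + K·y = [220273/99407, 5826/9037, 146472/99407]
step 0: P' = (I − K·H)·P̄ = [419242/99407 7748/9037 179716/99407; 7748/9037 3113/9037 3569/9037; 179716/99407 3569/9037 105299/99407]
step 1: x̄ = F·x = [871377/99407, 433/77, -615033/99407]
step 1: P̄ = F·P·Fᵀ + Q = [5680309/99407 2474/77 -4264158/99407; 2474/77 1887/77 -1693/77; -4264158/99407 -1693/77 3992337/99407]
step 1: y = z − H·x̄ = [488820/99407, 4132703/99407]
step 1: S = H·P̄·Hᵀ + R = [8047247/99407 -1603675/99407; -1603675/99407 116242671/99407]
step 1: K = P̄·Hᵀ·S⁻¹ = [11511985/4692132908 -1003340823/4692132908; -2491316587/9384265816 -1214896847/9384265816; -1654806743/9384265816 1641216245/9384265816]
step 1: x' = x̄ + K·y = [-525774279/4692132908, -9987027819/9384265816, 2033292521/9384265816]
step 1: P' = (I − K·H)·P̄ = [8575270141/2346066454 3385639193/4692132908 6970598733/4692132908; 3385639193/4692132908 2921376985/9384265816 2989780605/9384265816; 6970598733/4692132908 2989780605/9384265816 8281469137/9384265816]
step 2: x̄ = F·x = [-2777095243/2346066454, -14489669747/4692132908, -3604966288/1173033227]
step 2: P̄ = F·P·Fᵀ + Q = [57443906667/1173033227 31923192241/1173033227 -43158377066/1173033227; 31923192241/1173033227 50561255131/2346066454 -21487564041/1173033227; -43158377066/1173033227 -21487564041/1173033227 41753800797/1173033227]
step 2: y = z − H·x̄ = [-42950418091/4692132908, 5700616050/1173033227]
step 2: S = H·P̄·Hᵀ + R = [189843276895/2346066454 -21318911401/1173033227; -21318911401/1173033227 1182363523635/1173033227]
step 2: K = P̄·Hᵀ·S⁻¹ = [627383196178/190578381494849 -40408125118835/190578381494849; -50560372940015/190578381494849 -24597206815002/190578381494849; -33540425384086/190578381494849 33468770971775/190578381494849]
step 2: x' = x̄ + K·y = [-427707370970839/190578381494849, -490482943492397/381156762989698, -232034696210593/381156762989698]
step 2: P' = (I − K·H)·P̄ = [691859548231554/190578381494849 136470833876595/190578381494849 281192280209413/190578381494849; 136470833876595/190578381494849 59099593258026/190578381494849 60292799982547/190578381494849; 281192280209413/190578381494849 60292799982547/190578381494849 167394731029944/190578381494849]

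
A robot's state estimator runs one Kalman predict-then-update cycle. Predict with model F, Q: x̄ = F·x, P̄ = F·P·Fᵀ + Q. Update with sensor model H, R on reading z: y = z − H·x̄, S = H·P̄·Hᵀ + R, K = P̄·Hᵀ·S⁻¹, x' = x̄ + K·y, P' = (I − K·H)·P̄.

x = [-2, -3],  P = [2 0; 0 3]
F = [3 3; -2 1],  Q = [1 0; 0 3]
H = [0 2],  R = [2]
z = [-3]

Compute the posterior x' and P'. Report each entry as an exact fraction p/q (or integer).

x' = [-420/29, -41/29]
P' = [1316/29 -3/29; -3/29 14/29]

x̄ = F·x = [-15, 1]
P̄ = F·P·Fᵀ + Q = [46 -3; -3 14]
y = z − H·x̄ = [-5]
S = H·P̄·Hᵀ + R = [58]
K = P̄·Hᵀ·S⁻¹ = [-3/29; 14/29]
x' = x̄ + K·y = [-420/29, -41/29]
P' = (I − K·H)·P̄ = [1316/29 -3/29; -3/29 14/29]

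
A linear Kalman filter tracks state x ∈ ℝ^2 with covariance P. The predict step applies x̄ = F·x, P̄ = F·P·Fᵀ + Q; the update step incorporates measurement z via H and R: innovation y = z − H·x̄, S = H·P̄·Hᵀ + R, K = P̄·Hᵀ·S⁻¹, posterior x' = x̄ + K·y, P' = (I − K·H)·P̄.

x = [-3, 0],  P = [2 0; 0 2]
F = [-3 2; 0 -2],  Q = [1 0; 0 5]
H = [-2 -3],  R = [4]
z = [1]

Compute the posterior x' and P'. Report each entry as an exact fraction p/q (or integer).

x' = [33/7, -23/7]
P' = [2691/133 -1754/133; -1754/133 1200/133]

x̄ = F·x = [9, 0]
P̄ = F·P·Fᵀ + Q = [27 -8; -8 13]
y = z − H·x̄ = [19]
S = H·P̄·Hᵀ + R = [133]
K = P̄·Hᵀ·S⁻¹ = [-30/133; -23/133]
x' = x̄ + K·y = [33/7, -23/7]
P' = (I − K·H)·P̄ = [2691/133 -1754/133; -1754/133 1200/133]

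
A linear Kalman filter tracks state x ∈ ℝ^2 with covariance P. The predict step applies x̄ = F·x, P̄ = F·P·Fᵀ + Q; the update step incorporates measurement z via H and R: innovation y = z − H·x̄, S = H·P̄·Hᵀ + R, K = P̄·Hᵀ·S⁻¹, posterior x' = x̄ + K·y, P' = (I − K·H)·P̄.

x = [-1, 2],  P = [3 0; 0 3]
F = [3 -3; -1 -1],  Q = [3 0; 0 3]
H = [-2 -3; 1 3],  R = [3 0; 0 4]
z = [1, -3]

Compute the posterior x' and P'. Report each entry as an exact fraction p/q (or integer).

x̄ = F·x = [-9, -1]
P̄ = F·P·Fᵀ + Q = [57 0; 0 9]
y = z − H·x̄ = [-20, 9]
S = H·P̄·Hᵀ + R = [312 -195; -195 142]
K = P̄·Hᵀ·S⁻¹ = [-1691/2093 -114/161; 477/2093 81/161]
x' = x̄ + K·y = [235/299, -308/299]
P' = (I − K·H)·P̄ = [11001/2093 -5643/2093; -5643/2093 3285/2093]

x' = [235/299, -308/299]
P' = [11001/2093 -5643/2093; -5643/2093 3285/2093]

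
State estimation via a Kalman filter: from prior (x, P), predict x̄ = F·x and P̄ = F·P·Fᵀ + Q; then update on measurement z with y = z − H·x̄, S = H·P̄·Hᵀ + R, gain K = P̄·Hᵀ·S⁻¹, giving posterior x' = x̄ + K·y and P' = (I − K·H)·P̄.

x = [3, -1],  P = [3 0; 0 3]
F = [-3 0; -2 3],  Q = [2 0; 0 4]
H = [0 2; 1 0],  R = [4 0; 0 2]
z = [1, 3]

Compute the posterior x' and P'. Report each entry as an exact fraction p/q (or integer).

x̄ = F·x = [-9, -9]
P̄ = F·P·Fᵀ + Q = [29 18; 18 43]
y = z − H·x̄ = [19, 12]
S = H·P̄·Hᵀ + R = [176 36; 36 31]
K = P̄·Hᵀ·S⁻¹ = [9/520 119/130; 1009/2080 9/520]
x' = x̄ + K·y = [1203/520, 883/2080]
P' = (I − K·H)·P̄ = [119/65 9/260; 9/260 1009/1040]

x' = [1203/520, 883/2080]
P' = [119/65 9/260; 9/260 1009/1040]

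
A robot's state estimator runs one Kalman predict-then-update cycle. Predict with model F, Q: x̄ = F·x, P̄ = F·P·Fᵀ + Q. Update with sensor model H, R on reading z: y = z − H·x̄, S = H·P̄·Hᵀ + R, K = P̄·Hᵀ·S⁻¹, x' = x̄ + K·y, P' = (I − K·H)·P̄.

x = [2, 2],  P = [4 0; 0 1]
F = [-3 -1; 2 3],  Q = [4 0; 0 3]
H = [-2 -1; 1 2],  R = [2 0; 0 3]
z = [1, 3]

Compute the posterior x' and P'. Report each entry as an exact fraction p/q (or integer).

x̄ = F·x = [-8, 10]
P̄ = F·P·Fᵀ + Q = [41 -27; -27 28]
y = z − H·x̄ = [-5, -9]
S = H·P̄·Hᵀ + R = [86 -3; -3 48]
K = P̄·Hᵀ·S⁻¹ = [-893/1373 -1283/4119; 445/1373 2572/4119]
x' = x̄ + K·y = [-2670/1373, 3789/1373]
P' = (I − K·H)·P̄ = [4855/4119 -4352/4119; -4352/4119 6034/4119]

x' = [-2670/1373, 3789/1373]
P' = [4855/4119 -4352/4119; -4352/4119 6034/4119]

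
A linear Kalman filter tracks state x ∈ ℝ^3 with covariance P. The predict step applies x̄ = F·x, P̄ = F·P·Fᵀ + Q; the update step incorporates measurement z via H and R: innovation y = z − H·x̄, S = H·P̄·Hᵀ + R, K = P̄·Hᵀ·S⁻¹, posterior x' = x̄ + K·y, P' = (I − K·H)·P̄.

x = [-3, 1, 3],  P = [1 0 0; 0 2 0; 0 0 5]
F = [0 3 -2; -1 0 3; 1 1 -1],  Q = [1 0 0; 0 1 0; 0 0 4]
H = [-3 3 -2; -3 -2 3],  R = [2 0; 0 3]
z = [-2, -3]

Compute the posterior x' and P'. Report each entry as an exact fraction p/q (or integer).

x̄ = F·x = [-3, 12, -5]
P̄ = F·P·Fᵀ + Q = [39 -30 16; -30 47 -16; 16 -16 12]
y = z − H·x̄ = [-57, 27]
S = H·P̄·Hᵀ + R = [1748 -169; -169 194]
K = P̄·Hᵀ·S⁻¹ = [-47887/310551 -56123/310551; 14078/103517 -15483/103517; -19900/310551 14680/310551]
x' = x̄ + K·y = [94195/103517, 21717/103517, -7365/103517]
P' = (I − K·H)·P̄ = [161389/310551 119785/103517 344836/310551; 119785/103517 357669/103517 342748/103517; 344836/310551 342748/103517 1045012/310551]

x' = [94195/103517, 21717/103517, -7365/103517]
P' = [161389/310551 119785/103517 344836/310551; 119785/103517 357669/103517 342748/103517; 344836/310551 342748/103517 1045012/310551]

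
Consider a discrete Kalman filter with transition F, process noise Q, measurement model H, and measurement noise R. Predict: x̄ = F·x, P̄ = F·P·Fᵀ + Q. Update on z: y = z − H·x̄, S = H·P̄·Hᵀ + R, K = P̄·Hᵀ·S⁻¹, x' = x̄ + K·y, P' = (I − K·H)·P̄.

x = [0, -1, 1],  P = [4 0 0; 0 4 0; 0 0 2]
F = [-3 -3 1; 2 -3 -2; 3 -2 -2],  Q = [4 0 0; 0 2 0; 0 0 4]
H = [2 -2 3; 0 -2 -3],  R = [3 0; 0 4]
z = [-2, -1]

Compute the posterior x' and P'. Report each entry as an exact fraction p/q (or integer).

x̄ = F·x = [4, 1, 0]
P̄ = F·P·Fᵀ + Q = [78 8 -16; 8 62 56; -16 56 64]
y = z − H·x̄ = [-8, 1]
S = H·P̄·Hᵀ + R = [211 -264; -264 1500]
K = P̄·Hᵀ·S⁻¹ = [12204/20567 7760/61701; 1076/20567 -11443/61701; -688/20567 -12868/61701]
x' = x̄ + K·y = [-38332/61701, 24434/61701, 3644/61701]
P' = (I − K·H)·P̄ = [1196054/61701 562808/61701 -385552/61701; 562808/61701 290426/61701 -178360/61701; -385552/61701 -178360/61701 136064/61701]

x' = [-38332/61701, 24434/61701, 3644/61701]
P' = [1196054/61701 562808/61701 -385552/61701; 562808/61701 290426/61701 -178360/61701; -385552/61701 -178360/61701 136064/61701]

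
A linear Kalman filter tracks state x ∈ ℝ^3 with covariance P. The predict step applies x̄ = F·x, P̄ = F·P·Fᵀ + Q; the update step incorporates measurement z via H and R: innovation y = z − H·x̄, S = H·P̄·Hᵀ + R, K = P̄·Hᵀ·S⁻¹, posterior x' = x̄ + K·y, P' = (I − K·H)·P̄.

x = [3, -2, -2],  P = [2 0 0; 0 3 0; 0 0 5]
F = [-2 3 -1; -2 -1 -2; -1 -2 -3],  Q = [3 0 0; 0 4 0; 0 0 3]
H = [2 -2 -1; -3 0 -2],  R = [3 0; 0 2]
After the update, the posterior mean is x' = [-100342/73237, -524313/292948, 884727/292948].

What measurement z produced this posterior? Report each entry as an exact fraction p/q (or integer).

z = [-2, -2]

x̄ = F·x = [-10, 0, 7]
P̄ = F·P·Fᵀ + Q = [43 9 1; 9 35 40; 1 40 62]
S = H·P̄·Hᵀ + R = [461 79; 79 649]
K = P̄·Hᵀ·S⁻¹ = [13458/73237 -16421/73237; -51255/292948 -42059/292948; -80827/292948 -47487/292948]
x' − x̄ = [632028/73237, -524313/292948, -1165909/292948] = K·y
y = (KᵀK)⁻¹·Kᵀ·(x' − x̄) = [25, -18]
z = y + H·x̄ = [25, -18] + [-27, 16] = [-2, -2]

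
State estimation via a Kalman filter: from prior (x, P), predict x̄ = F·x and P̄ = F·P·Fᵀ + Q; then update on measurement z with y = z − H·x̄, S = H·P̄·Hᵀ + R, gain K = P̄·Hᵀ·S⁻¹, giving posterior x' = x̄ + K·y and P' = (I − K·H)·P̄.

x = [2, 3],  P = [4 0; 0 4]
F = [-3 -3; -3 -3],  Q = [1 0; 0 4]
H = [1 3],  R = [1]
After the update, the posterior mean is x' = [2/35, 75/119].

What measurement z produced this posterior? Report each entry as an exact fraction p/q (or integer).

z = [2]

x̄ = F·x = [-15, -15]
P̄ = F·P·Fᵀ + Q = [73 72; 72 76]
S = H·P̄·Hᵀ + R = [1190]
K = P̄·Hᵀ·S⁻¹ = [17/70; 30/119]
x' − x̄ = [527/35, 1860/119] = K·y
y = (KᵀK)⁻¹·Kᵀ·(x' − x̄) = [62]
z = y + H·x̄ = [62] + [-60] = [2]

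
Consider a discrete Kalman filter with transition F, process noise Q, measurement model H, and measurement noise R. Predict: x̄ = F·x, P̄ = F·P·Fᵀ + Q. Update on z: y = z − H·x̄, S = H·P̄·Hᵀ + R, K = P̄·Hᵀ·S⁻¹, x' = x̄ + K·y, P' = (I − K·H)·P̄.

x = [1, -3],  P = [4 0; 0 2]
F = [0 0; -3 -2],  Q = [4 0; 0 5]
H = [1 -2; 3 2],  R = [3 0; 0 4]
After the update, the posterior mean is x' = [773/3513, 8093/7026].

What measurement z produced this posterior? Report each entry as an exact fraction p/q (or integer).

z = [-2, 3]

x̄ = F·x = [0, 3]
P̄ = F·P·Fᵀ + Q = [4 0; 0 49]
S = H·P̄·Hᵀ + R = [203 -184; -184 236]
K = P̄·Hᵀ·S⁻¹ = [788/3513 793/3513; -1274/3513 931/7026]
x' − x̄ = [773/3513, -12985/7026] = K·y
y = (KᵀK)⁻¹·Kᵀ·(x' − x̄) = [4, -3]
z = y + H·x̄ = [4, -3] + [-6, 6] = [-2, 3]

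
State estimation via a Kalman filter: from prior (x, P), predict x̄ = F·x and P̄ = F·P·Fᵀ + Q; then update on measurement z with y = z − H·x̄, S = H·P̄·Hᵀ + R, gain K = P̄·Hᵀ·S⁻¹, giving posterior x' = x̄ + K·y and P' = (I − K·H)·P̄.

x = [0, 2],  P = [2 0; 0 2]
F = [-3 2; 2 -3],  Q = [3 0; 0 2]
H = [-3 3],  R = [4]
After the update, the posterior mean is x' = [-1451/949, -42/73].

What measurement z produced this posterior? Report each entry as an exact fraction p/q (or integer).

x̄ = F·x = [4, -6]
P̄ = F·P·Fᵀ + Q = [29 -24; -24 28]
S = H·P̄·Hᵀ + R = [949]
K = P̄·Hᵀ·S⁻¹ = [-159/949; 12/73]
x' − x̄ = [-5247/949, 396/73] = K·y
y = (KᵀK)⁻¹·Kᵀ·(x' − x̄) = [33]
z = y + H·x̄ = [33] + [-30] = [3]

z = [3]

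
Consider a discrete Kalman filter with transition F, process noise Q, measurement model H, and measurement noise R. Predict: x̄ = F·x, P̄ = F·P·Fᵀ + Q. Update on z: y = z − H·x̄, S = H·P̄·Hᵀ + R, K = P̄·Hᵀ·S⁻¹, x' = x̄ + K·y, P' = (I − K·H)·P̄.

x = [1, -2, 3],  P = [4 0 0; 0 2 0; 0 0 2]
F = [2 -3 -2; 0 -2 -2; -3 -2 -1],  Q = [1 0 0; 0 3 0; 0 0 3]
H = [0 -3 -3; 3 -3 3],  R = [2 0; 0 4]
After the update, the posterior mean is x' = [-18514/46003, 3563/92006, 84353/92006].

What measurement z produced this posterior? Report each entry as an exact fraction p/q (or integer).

x̄ = F·x = [2, -2, -2]
P̄ = F·P·Fᵀ + Q = [43 20 -8; 20 19 12; -8 12 49]
S = H·P̄·Hᵀ + R = [830 -378; -378 283]
K = P̄·Hᵀ·S⁻¹ = [3411/46003 11871/46003; -11577/92006 -1392/46003; -18903/92006 1518/46003]
x' − x̄ = [-110520/46003, 187575/92006, 268365/92006] = K·y
y = (KᵀK)⁻¹·Kᵀ·(x' − x̄) = [-15, -5]
z = y + H·x̄ = [-15, -5] + [12, 6] = [-3, 1]

z = [-3, 1]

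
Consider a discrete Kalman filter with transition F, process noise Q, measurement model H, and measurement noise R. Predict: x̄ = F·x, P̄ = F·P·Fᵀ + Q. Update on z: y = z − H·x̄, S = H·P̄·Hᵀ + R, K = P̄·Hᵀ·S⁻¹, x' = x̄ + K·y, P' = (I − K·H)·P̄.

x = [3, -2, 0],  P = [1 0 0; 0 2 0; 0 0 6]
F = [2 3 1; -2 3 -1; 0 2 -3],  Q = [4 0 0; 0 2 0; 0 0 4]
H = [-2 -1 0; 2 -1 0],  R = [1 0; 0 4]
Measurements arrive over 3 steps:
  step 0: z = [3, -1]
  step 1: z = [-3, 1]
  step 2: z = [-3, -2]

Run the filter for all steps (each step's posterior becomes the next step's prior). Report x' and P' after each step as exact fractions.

step 0: x̄ = F·x = [0, -12, -4]
step 0: P̄ = F·P·Fᵀ + Q = [32 8 -6; 8 30 30; -6 30 66]
step 0: y = z − H·x̄ = [-9, -13]
step 0: S = H·P̄·Hᵀ + R = [191 -98; -98 130]
step 0: K = P̄·Hᵀ·S⁻¹ = [-1936/7613 1820/7613; -3676/7613 -3591/7613; -3228/7613 -4893/7613]
step 0: x' = x̄ + K·y = [-6236/7613, -11589/7613, 62209/7613]
step 0: P' = (I − K·H)·P̄ = [2304/7613 -2672/7613 -4086/7613; -2672/7613 9020/7613 11400/7613; -4086/7613 11400/7613 238848/7613]
step 1: x̄ = F·x = [14970/7613, -84504/7613, -209805/7613]
step 1: P̄ = F·P·Fᵀ + Q = [379688/7613 -150540/7613 -728396/7613; -150540/7613 291790/7613 631436/7613; -728396/7613 631436/7613 2079364/7613]
step 1: y = z − H·x̄ = [-77403/7613, -106831/7613]
step 1: S = H·P̄·Hᵀ + R = [1215995/7613 -1226962/7613; -1226962/7613 2443154/7613]
step 1: K = P̄·Hᵀ·S⁻¹ = [-24369352/96245061 2146058/8749551; -15428260/32081687 -1412115/2916517; -35840312/96245061 -9114758/8749551]
step 1: x' = x̄ + K·y = [105757096/96245061, 18730719/32081687, -881048407/96245061]
step 1: P' = (I − K·H)·P̄ = [29698976/96245061 -11676200/32081687 -91302260/96245061; -11676200/32081687 38780660/32081687 72814944/32081687; -91302260/96245061 72814944/32081687 2671602524/96245061]
step 2: x̄ = F·x = [-500957744/96245061, 838110686/96245061, 83500895/2916517]
step 2: P̄ = F·P·Fᵀ + Q = [4747573244/96245061 -1378111568/96245061 -255702132/2916517; -1378111568/96245061 2774431538/96245061 178856580/2916517; -255702132/2916517 178856580/2916517 674952512/2916517]
step 2: y = z − H·x̄ = [-452539985/96245061, 549178684/32081687]
step 2: S = H·P̄·Hᵀ + R = [16348523303/96245061 -5405287146/32081687; -5405287146/32081687 9220717010/32081687]
step 2: K = P̄·Hᵀ·S⁻¹ = [-250482462976/983329204543 34240717452/140475600649; -468533203076/983329204543 -67323159087/140475600649; -48839810904/140475600649 -144306139530/140475600649]
step 2: x' = x̄ + K·y = [162467196736/983329204543, 2698812781290/983329204543, 1781255730395/140475600649]
step 2: P' = (I − K·H)·P̄ = [302305637908/983329204543 -354128812840/983329204543 -132096186804/140475600649; -354128812840/983329204543 1176790828756/983329204543 313032184512/140475600649; -132096186804/140475600649 313032184512/140475600649 3924903530312/140475600649]

step 0: x' = [-6236/7613, -11589/7613, 62209/7613], P' = [2304/7613 -2672/7613 -4086/7613; -2672/7613 9020/7613 11400/7613; -4086/7613 11400/7613 238848/7613]
step 1: x' = [105757096/96245061, 18730719/32081687, -881048407/96245061], P' = [29698976/96245061 -11676200/32081687 -91302260/96245061; -11676200/32081687 38780660/32081687 72814944/32081687; -91302260/96245061 72814944/32081687 2671602524/96245061]
step 2: x' = [162467196736/983329204543, 2698812781290/983329204543, 1781255730395/140475600649], P' = [302305637908/983329204543 -354128812840/983329204543 -132096186804/140475600649; -354128812840/983329204543 1176790828756/983329204543 313032184512/140475600649; -132096186804/140475600649 313032184512/140475600649 3924903530312/140475600649]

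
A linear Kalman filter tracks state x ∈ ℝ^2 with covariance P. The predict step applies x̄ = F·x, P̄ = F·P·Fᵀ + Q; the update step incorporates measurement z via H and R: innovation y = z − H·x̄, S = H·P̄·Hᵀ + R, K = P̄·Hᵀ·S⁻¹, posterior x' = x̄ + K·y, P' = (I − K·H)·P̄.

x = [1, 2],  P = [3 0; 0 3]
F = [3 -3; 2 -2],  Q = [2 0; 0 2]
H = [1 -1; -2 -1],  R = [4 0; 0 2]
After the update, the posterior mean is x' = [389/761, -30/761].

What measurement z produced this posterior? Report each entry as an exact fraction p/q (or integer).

x̄ = F·x = [-3, -2]
P̄ = F·P·Fᵀ + Q = [56 36; 36 26]
S = H·P̄·Hᵀ + R = [14 -50; -50 396]
K = P̄·Hᵀ·S⁻¹ = [130/761 -268/761; -235/761 -218/761]
x' − x̄ = [2672/761, 1492/761] = K·y
y = (KᵀK)⁻¹·Kᵀ·(x' − x̄) = [2, -9]
z = y + H·x̄ = [2, -9] + [-1, 8] = [1, -1]

z = [1, -1]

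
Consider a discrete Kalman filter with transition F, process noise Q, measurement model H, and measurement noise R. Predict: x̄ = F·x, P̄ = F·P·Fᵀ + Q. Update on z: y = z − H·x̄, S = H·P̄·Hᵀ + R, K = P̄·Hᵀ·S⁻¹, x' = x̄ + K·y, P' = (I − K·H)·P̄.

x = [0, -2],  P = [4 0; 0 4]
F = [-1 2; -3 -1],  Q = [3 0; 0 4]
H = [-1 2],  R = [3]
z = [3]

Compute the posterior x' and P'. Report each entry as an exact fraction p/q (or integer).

x̄ = F·x = [-4, 2]
P̄ = F·P·Fᵀ + Q = [23 4; 4 44]
y = z − H·x̄ = [-5]
S = H·P̄·Hᵀ + R = [186]
K = P̄·Hᵀ·S⁻¹ = [-5/62; 14/31]
x' = x̄ + K·y = [-223/62, -8/31]
P' = (I − K·H)·P̄ = [1351/62 334/31; 334/31 188/31]

x' = [-223/62, -8/31]
P' = [1351/62 334/31; 334/31 188/31]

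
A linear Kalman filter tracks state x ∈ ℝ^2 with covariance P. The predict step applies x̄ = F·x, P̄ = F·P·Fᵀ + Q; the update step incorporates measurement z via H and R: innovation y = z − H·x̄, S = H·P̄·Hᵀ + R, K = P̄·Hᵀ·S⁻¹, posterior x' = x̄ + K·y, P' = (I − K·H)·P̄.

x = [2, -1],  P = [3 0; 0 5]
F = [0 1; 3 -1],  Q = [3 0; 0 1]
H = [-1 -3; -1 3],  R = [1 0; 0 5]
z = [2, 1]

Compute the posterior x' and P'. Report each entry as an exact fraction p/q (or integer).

x' = [-13368/10319, -1953/10319]
P' = [12946/10319 -2893/10319; -2893/10319 1599/10319]

x̄ = F·x = [-1, 7]
P̄ = F·P·Fᵀ + Q = [8 -5; -5 33]
y = z − H·x̄ = [22, -21]
S = H·P̄·Hᵀ + R = [276 -289; -289 340]
K = P̄·Hᵀ·S⁻¹ = [-251/607 -4325/10319; -112/607 1538/10319]
x' = x̄ + K·y = [-13368/10319, -1953/10319]
P' = (I − K·H)·P̄ = [12946/10319 -2893/10319; -2893/10319 1599/10319]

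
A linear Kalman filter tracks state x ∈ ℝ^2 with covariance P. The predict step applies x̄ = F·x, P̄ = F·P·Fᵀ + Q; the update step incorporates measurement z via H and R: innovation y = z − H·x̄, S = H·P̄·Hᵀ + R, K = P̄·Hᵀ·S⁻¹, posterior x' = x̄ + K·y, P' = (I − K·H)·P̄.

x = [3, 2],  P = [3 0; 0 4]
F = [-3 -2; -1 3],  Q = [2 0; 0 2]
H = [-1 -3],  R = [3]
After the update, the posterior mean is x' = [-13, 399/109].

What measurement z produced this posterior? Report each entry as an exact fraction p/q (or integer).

x̄ = F·x = [-13, 3]
P̄ = F·P·Fᵀ + Q = [45 -15; -15 41]
S = H·P̄·Hᵀ + R = [327]
K = P̄·Hᵀ·S⁻¹ = [0; -36/109]
x' − x̄ = [0, 72/109] = K·y
y = (KᵀK)⁻¹·Kᵀ·(x' − x̄) = [-2]
z = y + H·x̄ = [-2] + [4] = [2]

z = [2]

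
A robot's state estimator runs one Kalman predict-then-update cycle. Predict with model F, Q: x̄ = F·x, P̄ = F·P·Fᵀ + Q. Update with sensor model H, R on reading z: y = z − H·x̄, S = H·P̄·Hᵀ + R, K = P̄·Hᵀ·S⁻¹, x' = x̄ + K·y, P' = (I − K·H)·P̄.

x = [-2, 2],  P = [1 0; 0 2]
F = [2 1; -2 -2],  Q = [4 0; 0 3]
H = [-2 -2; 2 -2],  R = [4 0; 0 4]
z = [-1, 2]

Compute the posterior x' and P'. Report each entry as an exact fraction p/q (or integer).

x' = [43/79, -55/158]
P' = [182/395 -8/395; -8/395 187/395]

x̄ = F·x = [-2, 0]
P̄ = F·P·Fᵀ + Q = [10 -8; -8 15]
y = z − H·x̄ = [-5, 6]
S = H·P̄·Hᵀ + R = [40 20; 20 168]
K = P̄·Hᵀ·S⁻¹ = [-87/395 19/79; -179/790 -39/158]
x' = x̄ + K·y = [43/79, -55/158]
P' = (I − K·H)·P̄ = [182/395 -8/395; -8/395 187/395]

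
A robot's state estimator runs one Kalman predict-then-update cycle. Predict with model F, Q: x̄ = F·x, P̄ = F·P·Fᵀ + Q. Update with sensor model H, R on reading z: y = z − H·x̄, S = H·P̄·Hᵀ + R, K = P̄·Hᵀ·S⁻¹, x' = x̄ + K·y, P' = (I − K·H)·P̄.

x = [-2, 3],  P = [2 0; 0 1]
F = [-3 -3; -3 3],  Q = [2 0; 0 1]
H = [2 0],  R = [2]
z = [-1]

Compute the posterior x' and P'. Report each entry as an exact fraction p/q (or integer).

x̄ = F·x = [-3, 15]
P̄ = F·P·Fᵀ + Q = [29 9; 9 28]
y = z − H·x̄ = [5]
S = H·P̄·Hᵀ + R = [118]
K = P̄·Hᵀ·S⁻¹ = [29/59; 9/59]
x' = x̄ + K·y = [-32/59, 930/59]
P' = (I − K·H)·P̄ = [29/59 9/59; 9/59 1490/59]

x' = [-32/59, 930/59]
P' = [29/59 9/59; 9/59 1490/59]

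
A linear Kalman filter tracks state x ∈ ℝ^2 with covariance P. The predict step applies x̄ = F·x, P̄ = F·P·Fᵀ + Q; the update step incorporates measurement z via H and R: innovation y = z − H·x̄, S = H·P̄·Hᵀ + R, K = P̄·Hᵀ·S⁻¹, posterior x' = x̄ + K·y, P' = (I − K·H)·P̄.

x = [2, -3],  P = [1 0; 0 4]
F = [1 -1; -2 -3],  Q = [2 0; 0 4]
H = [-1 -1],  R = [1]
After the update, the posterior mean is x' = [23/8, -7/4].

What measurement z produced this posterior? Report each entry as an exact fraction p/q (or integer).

z = [-1]

x̄ = F·x = [5, 5]
P̄ = F·P·Fᵀ + Q = [7 10; 10 44]
S = H·P̄·Hᵀ + R = [72]
K = P̄·Hᵀ·S⁻¹ = [-17/72; -3/4]
x' − x̄ = [-17/8, -27/4] = K·y
y = (KᵀK)⁻¹·Kᵀ·(x' − x̄) = [9]
z = y + H·x̄ = [9] + [-10] = [-1]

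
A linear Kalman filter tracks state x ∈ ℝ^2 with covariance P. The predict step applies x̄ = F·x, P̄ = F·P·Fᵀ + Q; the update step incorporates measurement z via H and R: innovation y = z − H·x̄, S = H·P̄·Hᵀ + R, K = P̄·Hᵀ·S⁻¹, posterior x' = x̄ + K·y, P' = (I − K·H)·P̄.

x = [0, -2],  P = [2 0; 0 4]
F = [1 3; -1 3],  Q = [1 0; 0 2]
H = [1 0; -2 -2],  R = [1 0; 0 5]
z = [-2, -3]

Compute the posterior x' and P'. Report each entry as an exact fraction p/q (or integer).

x̄ = F·x = [-6, -6]
P̄ = F·P·Fᵀ + Q = [39 34; 34 40]
y = z − H·x̄ = [4, -27]
S = H·P̄·Hᵀ + R = [40 -146; -146 593]
K = P̄·Hᵀ·S⁻¹ = [1811/2404 -73/1202; -723/1202 -239/601]
x' = x̄ + K·y = [-1619/1202, 1401/601]
P' = (I − K·H)·P̄ = [1811/2404 -723/1202; -723/1202 959/601]

x' = [-1619/1202, 1401/601]
P' = [1811/2404 -723/1202; -723/1202 959/601]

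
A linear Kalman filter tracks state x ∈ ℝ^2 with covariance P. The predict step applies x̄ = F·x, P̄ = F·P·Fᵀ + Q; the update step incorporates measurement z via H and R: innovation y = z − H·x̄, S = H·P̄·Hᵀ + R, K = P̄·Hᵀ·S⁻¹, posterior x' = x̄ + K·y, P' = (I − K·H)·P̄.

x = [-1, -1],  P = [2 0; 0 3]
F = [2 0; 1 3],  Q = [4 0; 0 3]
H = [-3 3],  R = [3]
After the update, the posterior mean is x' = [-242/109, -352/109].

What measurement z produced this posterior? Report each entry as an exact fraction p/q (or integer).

x̄ = F·x = [-2, -4]
P̄ = F·P·Fᵀ + Q = [12 4; 4 32]
S = H·P̄·Hᵀ + R = [327]
K = P̄·Hᵀ·S⁻¹ = [-8/109; 28/109]
x' − x̄ = [-24/109, 84/109] = K·y
y = (KᵀK)⁻¹·Kᵀ·(x' − x̄) = [3]
z = y + H·x̄ = [3] + [-6] = [-3]

z = [-3]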